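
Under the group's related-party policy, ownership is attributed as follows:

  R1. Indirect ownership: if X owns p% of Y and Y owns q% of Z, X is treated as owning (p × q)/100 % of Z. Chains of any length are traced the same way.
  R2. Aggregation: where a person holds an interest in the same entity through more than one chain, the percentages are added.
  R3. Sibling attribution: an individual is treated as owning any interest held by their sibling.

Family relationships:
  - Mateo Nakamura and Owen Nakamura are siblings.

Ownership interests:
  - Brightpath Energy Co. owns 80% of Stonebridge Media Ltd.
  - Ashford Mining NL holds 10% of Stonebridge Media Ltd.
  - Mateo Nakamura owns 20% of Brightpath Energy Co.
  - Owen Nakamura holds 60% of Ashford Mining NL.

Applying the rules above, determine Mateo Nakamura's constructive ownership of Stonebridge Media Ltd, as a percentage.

By sibling attribution (R3), Mateo Nakamura is treated as owning Owen Nakamura's 60% interest in Ashford Mining NL.
Chain via Brightpath Energy Co. (R1): 20% × 80% = 16% of Stonebridge Media Ltd.
Chain via Ashford Mining NL (R1): 60% × 10% = 6% of Stonebridge Media Ltd.
Aggregating (R2): 16% + 6% = 22%.

22%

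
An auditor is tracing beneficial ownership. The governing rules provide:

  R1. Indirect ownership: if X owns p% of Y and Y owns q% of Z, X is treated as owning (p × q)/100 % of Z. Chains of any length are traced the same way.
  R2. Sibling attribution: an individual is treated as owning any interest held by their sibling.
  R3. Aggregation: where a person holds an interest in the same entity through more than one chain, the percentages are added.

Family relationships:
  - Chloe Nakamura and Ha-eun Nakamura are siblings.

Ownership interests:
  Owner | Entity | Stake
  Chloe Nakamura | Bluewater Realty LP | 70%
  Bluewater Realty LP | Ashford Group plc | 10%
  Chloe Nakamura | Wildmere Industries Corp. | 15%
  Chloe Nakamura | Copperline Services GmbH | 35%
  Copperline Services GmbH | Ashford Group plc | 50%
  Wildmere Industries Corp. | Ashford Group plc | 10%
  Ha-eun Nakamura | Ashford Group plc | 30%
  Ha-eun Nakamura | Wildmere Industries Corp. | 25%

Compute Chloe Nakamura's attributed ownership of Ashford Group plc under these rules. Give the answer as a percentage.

By sibling attribution (R2), Chloe Nakamura is treated as also owning Ha-eun Nakamura's interest in Wildmere Industries Corp, giving 15% + 25% = 40%.
By sibling attribution (R2), Chloe Nakamura is treated as owning Ha-eun Nakamura's 30% interest in Ashford Group plc.
Chain via Bluewater Realty LP (R1): 70% × 10% = 7% of Ashford Group plc.
Chain via Wildmere Industries Corp. (R1): 40% × 10% = 4% of Ashford Group plc.
Chain via Copperline Services GmbH (R1): 35% × 50% = 17.5% of Ashford Group plc.
Direct interest in Ashford Group plc: 30%.
Aggregating (R3): 7% + 4% + 17.5% + 30% = 58.5%.

58.5%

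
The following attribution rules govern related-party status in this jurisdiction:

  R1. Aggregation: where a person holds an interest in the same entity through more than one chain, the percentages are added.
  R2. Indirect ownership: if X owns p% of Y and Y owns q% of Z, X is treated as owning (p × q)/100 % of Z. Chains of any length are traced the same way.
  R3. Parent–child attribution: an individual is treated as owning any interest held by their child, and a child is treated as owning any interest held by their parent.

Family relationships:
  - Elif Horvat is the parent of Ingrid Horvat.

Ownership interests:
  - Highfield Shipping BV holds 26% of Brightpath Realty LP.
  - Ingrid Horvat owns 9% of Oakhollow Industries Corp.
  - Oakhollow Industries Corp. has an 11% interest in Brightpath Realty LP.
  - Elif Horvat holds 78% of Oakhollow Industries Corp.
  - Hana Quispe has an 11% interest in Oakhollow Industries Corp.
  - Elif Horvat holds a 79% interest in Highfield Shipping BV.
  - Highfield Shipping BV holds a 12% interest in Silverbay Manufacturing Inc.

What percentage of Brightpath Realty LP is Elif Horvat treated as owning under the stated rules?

By parent–child attribution (R3), Elif Horvat is treated as also owning Ingrid Horvat's interest in Oakhollow Industries Corp, giving 78% + 9% = 87%.
Chain via Oakhollow Industries Corp. (R2): 87% × 11% = 9.57% of Brightpath Realty LP.
Chain via Highfield Shipping BV (R2): 79% × 26% = 20.54% of Brightpath Realty LP.
Aggregating (R1): 9.57% + 20.54% = 30.11%.

30.11%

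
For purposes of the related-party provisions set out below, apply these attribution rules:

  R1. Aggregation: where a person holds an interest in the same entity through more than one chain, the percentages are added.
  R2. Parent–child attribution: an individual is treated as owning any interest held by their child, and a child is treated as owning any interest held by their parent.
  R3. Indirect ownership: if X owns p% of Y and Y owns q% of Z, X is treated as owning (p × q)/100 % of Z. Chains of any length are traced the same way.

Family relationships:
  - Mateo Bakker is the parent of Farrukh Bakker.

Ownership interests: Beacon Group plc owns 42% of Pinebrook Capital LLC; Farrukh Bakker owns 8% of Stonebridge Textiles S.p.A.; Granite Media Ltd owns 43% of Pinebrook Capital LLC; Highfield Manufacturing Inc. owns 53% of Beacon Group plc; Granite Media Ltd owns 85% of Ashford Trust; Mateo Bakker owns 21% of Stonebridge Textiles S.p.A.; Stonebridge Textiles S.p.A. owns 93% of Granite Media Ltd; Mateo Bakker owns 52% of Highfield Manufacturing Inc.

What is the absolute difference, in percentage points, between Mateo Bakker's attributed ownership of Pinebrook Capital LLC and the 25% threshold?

By parent–child attribution (R2), Mateo Bakker is treated as also owning Farrukh Bakker's interest in Stonebridge Textiles S.p.A, giving 21% + 8% = 29%.
Chain via Highfield Manufacturing Inc. → Beacon Group plc (R3): 52% × 53% × 42% = 11.5752% of Pinebrook Capital LLC.
Chain via Stonebridge Textiles S.p.A. → Granite Media Ltd (R3): 29% × 93% × 43% = 11.5971% of Pinebrook Capital LLC.
Aggregating (R1): 11.5752% + 11.5971% = 23.1723%.
23.1723% falls short of the 25% threshold by 1.8277 percentage points.

1.8277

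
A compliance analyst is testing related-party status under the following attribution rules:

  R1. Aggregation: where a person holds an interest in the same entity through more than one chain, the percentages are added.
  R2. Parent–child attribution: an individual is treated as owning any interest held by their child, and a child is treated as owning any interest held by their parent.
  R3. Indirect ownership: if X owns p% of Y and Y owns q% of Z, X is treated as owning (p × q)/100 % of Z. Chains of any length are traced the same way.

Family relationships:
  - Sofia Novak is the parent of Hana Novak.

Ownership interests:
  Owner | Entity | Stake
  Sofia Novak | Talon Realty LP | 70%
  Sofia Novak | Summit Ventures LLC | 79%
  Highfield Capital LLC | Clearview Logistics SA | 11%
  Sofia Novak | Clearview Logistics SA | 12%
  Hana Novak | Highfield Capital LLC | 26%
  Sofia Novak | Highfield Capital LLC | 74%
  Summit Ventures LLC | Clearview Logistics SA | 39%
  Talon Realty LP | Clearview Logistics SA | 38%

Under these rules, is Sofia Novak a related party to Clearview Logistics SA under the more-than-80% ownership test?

Yes

By parent–child attribution (R2), Sofia Novak is treated as also owning Hana Novak's interest in Highfield Capital LLC, giving 74% + 26% = 100%.
Chain via Summit Ventures LLC (R3): 79% × 39% = 30.81% of Clearview Logistics SA.
Chain via Talon Realty LP (R3): 70% × 38% = 26.6% of Clearview Logistics SA.
Chain via Highfield Capital LLC (R3): 100% × 11% = 11% of Clearview Logistics SA.
Direct interest in Clearview Logistics SA: 12%.
Aggregating (R1): 30.81% + 26.6% + 11% + 12% = 80.41%.
80.41% exceeds the 80% threshold, so Sofia is a related party to Clearview Logistics SA.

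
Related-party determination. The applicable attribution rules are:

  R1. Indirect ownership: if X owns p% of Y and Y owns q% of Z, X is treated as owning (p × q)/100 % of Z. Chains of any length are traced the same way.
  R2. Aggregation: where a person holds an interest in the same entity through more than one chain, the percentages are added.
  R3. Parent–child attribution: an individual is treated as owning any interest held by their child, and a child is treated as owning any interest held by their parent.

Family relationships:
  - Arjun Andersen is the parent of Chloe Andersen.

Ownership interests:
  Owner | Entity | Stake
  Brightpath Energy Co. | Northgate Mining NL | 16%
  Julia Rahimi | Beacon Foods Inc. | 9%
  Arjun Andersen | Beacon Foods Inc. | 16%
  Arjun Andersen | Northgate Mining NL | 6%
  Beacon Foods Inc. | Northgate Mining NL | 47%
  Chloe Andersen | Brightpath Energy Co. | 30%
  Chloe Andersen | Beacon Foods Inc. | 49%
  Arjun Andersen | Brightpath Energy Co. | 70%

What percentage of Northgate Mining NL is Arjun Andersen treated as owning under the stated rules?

By parent–child attribution (R3), Arjun Andersen is treated as also owning Chloe Andersen's interest in Brightpath Energy Co, giving 70% + 30% = 100%.
By parent–child attribution (R3), Arjun Andersen is treated as also owning Chloe Andersen's interest in Beacon Foods Inc, giving 16% + 49% = 65%.
Chain via Brightpath Energy Co. (R1): 100% × 16% = 16% of Northgate Mining NL.
Chain via Beacon Foods Inc. (R1): 65% × 47% = 30.55% of Northgate Mining NL.
Direct interest in Northgate Mining NL: 6%.
Aggregating (R2): 16% + 30.55% + 6% = 52.55%.

52.55%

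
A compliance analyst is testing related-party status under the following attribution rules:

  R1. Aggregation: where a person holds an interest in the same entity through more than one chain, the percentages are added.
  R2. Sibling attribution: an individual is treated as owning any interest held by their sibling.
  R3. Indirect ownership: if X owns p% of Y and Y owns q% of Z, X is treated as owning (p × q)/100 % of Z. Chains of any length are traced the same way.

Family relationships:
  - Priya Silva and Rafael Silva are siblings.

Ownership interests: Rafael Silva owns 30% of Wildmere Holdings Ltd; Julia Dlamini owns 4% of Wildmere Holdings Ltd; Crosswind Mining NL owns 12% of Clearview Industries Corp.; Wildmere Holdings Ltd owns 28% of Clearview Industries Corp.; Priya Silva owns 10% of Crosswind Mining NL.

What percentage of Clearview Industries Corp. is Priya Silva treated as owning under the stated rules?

9.6%

By sibling attribution (R2), Priya Silva is treated as owning Rafael Silva's 30% interest in Wildmere Holdings Ltd.
Chain via Crosswind Mining NL (R3): 10% × 12% = 1.2% of Clearview Industries Corp.
Chain via Wildmere Holdings Ltd (R3): 30% × 28% = 8.4% of Clearview Industries Corp.
Aggregating (R1): 1.2% + 8.4% = 9.6%.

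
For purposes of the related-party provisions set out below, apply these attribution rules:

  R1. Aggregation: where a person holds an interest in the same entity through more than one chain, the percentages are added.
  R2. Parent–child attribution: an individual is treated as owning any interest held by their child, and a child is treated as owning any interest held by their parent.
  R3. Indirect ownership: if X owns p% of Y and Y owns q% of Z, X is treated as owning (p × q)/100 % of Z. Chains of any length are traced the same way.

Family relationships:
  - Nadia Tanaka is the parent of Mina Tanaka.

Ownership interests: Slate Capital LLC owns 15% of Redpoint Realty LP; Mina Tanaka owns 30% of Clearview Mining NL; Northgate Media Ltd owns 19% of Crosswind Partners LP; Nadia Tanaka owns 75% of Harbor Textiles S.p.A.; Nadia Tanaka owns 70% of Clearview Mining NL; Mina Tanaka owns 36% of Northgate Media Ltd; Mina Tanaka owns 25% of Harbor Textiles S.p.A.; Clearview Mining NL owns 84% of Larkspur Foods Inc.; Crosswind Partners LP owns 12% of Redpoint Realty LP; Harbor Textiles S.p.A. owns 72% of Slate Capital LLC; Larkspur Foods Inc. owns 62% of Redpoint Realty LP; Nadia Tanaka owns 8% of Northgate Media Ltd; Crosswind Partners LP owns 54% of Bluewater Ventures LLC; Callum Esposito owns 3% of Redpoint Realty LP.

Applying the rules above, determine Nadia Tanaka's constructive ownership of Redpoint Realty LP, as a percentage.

By parent–child attribution (R2), Nadia Tanaka is treated as also owning Mina Tanaka's interest in Northgate Media Ltd, giving 8% + 36% = 44%.
By parent–child attribution (R2), Nadia Tanaka is treated as also owning Mina Tanaka's interest in Harbor Textiles S.p.A, giving 75% + 25% = 100%.
By parent–child attribution (R2), Nadia Tanaka is treated as also owning Mina Tanaka's interest in Clearview Mining NL, giving 70% + 30% = 100%.
Chain via Northgate Media Ltd → Crosswind Partners LP (R3): 44% × 19% × 12% = 1.0032% of Redpoint Realty LP.
Chain via Harbor Textiles S.p.A. → Slate Capital LLC (R3): 100% × 72% × 15% = 10.8% of Redpoint Realty LP.
Chain via Clearview Mining NL → Larkspur Foods Inc. (R3): 100% × 84% × 62% = 52.08% of Redpoint Realty LP.
Aggregating (R1): 1.0032% + 10.8% + 52.08% = 63.8832%.

63.8832%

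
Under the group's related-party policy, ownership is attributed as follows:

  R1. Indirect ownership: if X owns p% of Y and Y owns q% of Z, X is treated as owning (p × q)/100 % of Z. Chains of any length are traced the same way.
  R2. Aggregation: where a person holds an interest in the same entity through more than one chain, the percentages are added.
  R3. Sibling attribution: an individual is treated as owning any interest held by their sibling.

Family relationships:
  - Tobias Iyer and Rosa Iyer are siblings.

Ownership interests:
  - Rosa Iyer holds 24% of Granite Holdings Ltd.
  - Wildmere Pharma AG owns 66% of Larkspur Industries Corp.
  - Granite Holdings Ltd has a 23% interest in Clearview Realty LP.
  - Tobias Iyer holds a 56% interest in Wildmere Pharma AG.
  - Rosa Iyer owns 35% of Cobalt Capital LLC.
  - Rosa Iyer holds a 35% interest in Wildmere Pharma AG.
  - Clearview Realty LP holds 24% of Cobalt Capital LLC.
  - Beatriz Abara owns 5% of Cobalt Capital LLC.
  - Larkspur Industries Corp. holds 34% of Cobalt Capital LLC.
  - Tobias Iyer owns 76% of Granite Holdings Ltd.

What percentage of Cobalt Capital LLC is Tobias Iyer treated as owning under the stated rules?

60.9404%

By sibling attribution (R3), Tobias Iyer is treated as also owning Rosa Iyer's interest in Wildmere Pharma AG, giving 56% + 35% = 91%.
By sibling attribution (R3), Tobias Iyer is treated as also owning Rosa Iyer's interest in Granite Holdings Ltd, giving 76% + 24% = 100%.
By sibling attribution (R3), Tobias Iyer is treated as owning Rosa Iyer's 35% interest in Cobalt Capital LLC.
Chain via Wildmere Pharma AG → Larkspur Industries Corp. (R1): 91% × 66% × 34% = 20.4204% of Cobalt Capital LLC.
Chain via Granite Holdings Ltd → Clearview Realty LP (R1): 100% × 23% × 24% = 5.52% of Cobalt Capital LLC.
Direct interest in Cobalt Capital LLC: 35%.
Aggregating (R2): 20.4204% + 5.52% + 35% = 60.9404%.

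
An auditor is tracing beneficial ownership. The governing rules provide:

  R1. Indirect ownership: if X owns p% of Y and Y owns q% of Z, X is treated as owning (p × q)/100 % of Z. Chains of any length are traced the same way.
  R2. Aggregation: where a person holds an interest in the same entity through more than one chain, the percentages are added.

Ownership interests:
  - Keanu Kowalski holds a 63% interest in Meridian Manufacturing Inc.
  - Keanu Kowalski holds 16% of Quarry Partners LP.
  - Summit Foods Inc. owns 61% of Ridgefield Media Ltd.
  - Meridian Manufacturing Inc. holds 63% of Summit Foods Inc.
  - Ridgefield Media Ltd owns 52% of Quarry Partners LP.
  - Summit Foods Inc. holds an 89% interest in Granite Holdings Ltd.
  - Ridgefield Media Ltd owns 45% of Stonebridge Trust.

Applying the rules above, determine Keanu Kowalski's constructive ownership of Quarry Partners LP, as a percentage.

Chain via Meridian Manufacturing Inc. → Summit Foods Inc. → Ridgefield Media Ltd (R1): 63% × 63% × 61% × 52% = 12.589668% of Quarry Partners LP.
Direct interest in Quarry Partners LP: 16%.
Aggregating (R2): 12.589668% + 16% = 28.589668%.

28.589668%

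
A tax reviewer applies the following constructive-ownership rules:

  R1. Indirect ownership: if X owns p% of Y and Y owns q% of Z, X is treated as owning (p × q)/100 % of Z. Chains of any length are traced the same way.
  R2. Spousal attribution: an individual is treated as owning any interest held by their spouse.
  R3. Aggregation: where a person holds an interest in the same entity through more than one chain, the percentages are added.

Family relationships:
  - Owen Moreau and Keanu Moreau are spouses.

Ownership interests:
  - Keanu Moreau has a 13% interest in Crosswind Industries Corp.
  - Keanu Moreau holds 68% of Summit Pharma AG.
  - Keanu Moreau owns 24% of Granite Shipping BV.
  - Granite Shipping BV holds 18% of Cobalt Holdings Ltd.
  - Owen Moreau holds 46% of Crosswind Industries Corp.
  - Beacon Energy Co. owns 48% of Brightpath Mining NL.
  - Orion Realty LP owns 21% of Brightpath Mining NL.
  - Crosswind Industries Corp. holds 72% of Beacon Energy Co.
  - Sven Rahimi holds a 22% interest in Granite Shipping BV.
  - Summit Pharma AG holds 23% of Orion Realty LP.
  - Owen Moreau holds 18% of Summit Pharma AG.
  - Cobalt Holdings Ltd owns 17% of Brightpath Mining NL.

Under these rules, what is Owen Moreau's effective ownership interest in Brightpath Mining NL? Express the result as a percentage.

By spousal attribution (R2), Owen Moreau is treated as also owning Keanu Moreau's interest in Summit Pharma AG, giving 18% + 68% = 86%.
By spousal attribution (R2), Owen Moreau is treated as also owning Keanu Moreau's interest in Crosswind Industries Corp, giving 46% + 13% = 59%.
By spousal attribution (R2), Owen Moreau is treated as owning Keanu Moreau's 24% interest in Granite Shipping BV.
Chain via Summit Pharma AG → Orion Realty LP (R1): 86% × 23% × 21% = 4.1538% of Brightpath Mining NL.
Chain via Crosswind Industries Corp. → Beacon Energy Co. (R1): 59% × 72% × 48% = 20.3904% of Brightpath Mining NL.
Chain via Granite Shipping BV → Cobalt Holdings Ltd (R1): 24% × 18% × 17% = 0.7344% of Brightpath Mining NL.
Aggregating (R3): 4.1538% + 20.3904% + 0.7344% = 25.2786%.

25.2786%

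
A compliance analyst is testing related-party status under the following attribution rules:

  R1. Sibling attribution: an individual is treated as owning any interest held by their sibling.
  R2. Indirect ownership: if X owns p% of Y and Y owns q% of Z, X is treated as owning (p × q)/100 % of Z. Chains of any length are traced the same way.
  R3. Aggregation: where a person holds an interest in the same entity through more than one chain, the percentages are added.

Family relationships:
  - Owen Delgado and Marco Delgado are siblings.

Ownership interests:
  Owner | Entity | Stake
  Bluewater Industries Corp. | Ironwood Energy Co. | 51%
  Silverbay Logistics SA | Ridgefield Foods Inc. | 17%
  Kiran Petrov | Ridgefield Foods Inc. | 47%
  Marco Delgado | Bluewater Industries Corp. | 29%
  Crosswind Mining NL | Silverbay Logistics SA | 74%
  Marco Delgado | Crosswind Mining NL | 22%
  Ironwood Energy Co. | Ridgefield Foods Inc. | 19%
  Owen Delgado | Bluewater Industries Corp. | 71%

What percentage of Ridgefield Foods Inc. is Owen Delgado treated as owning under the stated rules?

By sibling attribution (R1), Owen Delgado is treated as also owning Marco Delgado's interest in Bluewater Industries Corp, giving 71% + 29% = 100%.
By sibling attribution (R1), Owen Delgado is treated as owning Marco Delgado's 22% interest in Crosswind Mining NL.
Chain via Bluewater Industries Corp. → Ironwood Energy Co. (R2): 100% × 51% × 19% = 9.69% of Ridgefield Foods Inc.
Chain via Crosswind Mining NL → Silverbay Logistics SA (R2): 22% × 74% × 17% = 2.7676% of Ridgefield Foods Inc.
Aggregating (R3): 9.69% + 2.7676% = 12.4576%.

12.4576%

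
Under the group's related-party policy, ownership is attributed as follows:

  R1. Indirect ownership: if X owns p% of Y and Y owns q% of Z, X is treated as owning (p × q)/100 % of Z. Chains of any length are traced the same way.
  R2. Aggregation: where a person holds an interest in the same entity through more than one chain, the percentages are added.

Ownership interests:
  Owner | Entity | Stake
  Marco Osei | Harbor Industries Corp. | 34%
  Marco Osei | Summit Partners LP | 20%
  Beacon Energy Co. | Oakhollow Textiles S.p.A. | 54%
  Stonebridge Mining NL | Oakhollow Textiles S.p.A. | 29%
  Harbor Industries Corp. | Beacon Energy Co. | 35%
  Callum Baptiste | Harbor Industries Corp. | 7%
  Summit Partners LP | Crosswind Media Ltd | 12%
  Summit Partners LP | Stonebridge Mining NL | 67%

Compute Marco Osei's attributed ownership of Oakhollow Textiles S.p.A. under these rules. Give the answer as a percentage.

10.312%

Chain via Harbor Industries Corp. → Beacon Energy Co. (R1): 34% × 35% × 54% = 6.426% of Oakhollow Textiles S.p.A.
Chain via Summit Partners LP → Stonebridge Mining NL (R1): 20% × 67% × 29% = 3.886% of Oakhollow Textiles S.p.A.
Aggregating (R2): 6.426% + 3.886% = 10.312%.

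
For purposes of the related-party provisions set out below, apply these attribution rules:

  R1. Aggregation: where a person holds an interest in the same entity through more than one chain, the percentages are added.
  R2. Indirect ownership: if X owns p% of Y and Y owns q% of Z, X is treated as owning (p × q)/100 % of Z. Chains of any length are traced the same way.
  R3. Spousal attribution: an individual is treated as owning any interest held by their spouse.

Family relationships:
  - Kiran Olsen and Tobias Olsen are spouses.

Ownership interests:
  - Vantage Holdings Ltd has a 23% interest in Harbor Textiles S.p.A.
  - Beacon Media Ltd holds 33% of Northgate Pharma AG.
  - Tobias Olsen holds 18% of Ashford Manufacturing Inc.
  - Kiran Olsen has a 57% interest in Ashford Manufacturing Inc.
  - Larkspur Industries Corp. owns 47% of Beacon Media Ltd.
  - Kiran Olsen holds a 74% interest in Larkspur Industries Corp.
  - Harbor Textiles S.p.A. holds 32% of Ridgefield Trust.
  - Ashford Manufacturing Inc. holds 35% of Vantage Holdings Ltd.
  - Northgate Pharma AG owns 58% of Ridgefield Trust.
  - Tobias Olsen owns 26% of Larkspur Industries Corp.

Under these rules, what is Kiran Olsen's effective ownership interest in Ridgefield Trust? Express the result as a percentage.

10.9278%

By spousal attribution (R3), Kiran Olsen is treated as also owning Tobias Olsen's interest in Ashford Manufacturing Inc, giving 57% + 18% = 75%.
By spousal attribution (R3), Kiran Olsen is treated as also owning Tobias Olsen's interest in Larkspur Industries Corp, giving 74% + 26% = 100%.
Chain via Ashford Manufacturing Inc. → Vantage Holdings Ltd → Harbor Textiles S.p.A. (R2): 75% × 35% × 23% × 32% = 1.932% of Ridgefield Trust.
Chain via Larkspur Industries Corp. → Beacon Media Ltd → Northgate Pharma AG (R2): 100% × 47% × 33% × 58% = 8.9958% of Ridgefield Trust.
Aggregating (R1): 1.932% + 8.9958% = 10.9278%.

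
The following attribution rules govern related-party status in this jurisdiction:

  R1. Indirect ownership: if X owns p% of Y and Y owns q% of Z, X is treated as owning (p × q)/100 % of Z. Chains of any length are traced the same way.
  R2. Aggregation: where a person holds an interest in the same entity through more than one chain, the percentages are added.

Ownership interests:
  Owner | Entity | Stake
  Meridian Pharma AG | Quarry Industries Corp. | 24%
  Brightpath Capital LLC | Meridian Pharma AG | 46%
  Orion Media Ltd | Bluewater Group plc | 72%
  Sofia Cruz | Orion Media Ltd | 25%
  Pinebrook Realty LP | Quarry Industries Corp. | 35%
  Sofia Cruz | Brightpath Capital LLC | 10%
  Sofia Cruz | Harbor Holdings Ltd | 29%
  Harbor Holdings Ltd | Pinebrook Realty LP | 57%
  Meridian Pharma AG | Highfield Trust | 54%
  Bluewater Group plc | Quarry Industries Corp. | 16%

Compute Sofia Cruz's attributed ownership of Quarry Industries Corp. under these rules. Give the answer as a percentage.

9.7695%

Chain via Brightpath Capital LLC → Meridian Pharma AG (R1): 10% × 46% × 24% = 1.104% of Quarry Industries Corp.
Chain via Orion Media Ltd → Bluewater Group plc (R1): 25% × 72% × 16% = 2.88% of Quarry Industries Corp.
Chain via Harbor Holdings Ltd → Pinebrook Realty LP (R1): 29% × 57% × 35% = 5.7855% of Quarry Industries Corp.
Aggregating (R2): 1.104% + 2.88% + 5.7855% = 9.7695%.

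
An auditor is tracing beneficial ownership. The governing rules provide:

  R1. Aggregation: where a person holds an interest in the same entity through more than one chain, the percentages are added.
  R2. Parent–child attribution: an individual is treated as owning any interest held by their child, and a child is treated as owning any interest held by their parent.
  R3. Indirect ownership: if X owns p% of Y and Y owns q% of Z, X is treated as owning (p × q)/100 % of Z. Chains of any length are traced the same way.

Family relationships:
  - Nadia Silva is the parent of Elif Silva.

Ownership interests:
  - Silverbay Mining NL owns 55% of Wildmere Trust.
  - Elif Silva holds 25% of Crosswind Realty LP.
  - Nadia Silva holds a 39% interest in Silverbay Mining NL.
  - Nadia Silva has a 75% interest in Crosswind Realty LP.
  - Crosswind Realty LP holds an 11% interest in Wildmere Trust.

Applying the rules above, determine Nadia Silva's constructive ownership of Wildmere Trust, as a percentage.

32.45%

By parent–child attribution (R2), Nadia Silva is treated as also owning Elif Silva's interest in Crosswind Realty LP, giving 75% + 25% = 100%.
Chain via Silverbay Mining NL (R3): 39% × 55% = 21.45% of Wildmere Trust.
Chain via Crosswind Realty LP (R3): 100% × 11% = 11% of Wildmere Trust.
Aggregating (R1): 21.45% + 11% = 32.45%.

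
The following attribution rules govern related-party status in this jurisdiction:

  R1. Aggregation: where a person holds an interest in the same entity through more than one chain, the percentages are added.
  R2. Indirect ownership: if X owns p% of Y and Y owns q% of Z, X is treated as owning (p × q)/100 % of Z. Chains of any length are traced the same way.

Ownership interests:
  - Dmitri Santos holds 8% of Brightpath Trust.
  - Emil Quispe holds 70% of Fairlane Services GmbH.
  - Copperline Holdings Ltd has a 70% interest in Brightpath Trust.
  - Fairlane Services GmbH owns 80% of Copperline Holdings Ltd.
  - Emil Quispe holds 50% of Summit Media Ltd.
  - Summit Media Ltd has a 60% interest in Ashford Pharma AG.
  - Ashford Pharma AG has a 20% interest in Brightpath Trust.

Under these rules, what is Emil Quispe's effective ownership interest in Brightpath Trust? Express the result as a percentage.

Chain via Fairlane Services GmbH → Copperline Holdings Ltd (R2): 70% × 80% × 70% = 39.2% of Brightpath Trust.
Chain via Summit Media Ltd → Ashford Pharma AG (R2): 50% × 60% × 20% = 6% of Brightpath Trust.
Aggregating (R1): 39.2% + 6% = 45.2%.

45.2%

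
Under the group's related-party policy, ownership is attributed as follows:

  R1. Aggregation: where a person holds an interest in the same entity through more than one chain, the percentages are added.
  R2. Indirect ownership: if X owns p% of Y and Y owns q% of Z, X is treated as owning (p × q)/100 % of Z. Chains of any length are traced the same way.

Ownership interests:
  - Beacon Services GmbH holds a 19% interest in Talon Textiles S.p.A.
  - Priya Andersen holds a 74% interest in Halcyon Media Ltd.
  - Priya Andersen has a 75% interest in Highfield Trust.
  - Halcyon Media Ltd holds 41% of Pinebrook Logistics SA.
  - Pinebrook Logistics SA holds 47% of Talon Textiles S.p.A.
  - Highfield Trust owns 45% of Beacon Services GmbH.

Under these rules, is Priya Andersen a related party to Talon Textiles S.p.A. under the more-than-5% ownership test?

Chain via Highfield Trust → Beacon Services GmbH (R2): 75% × 45% × 19% = 6.4125% of Talon Textiles S.p.A.
Chain via Halcyon Media Ltd → Pinebrook Logistics SA (R2): 74% × 41% × 47% = 14.2598% of Talon Textiles S.p.A.
Aggregating (R1): 6.4125% + 14.2598% = 20.6723%.
20.6723% exceeds the 5% threshold, so Priya is a related party to Talon Textiles S.p.A.

Yes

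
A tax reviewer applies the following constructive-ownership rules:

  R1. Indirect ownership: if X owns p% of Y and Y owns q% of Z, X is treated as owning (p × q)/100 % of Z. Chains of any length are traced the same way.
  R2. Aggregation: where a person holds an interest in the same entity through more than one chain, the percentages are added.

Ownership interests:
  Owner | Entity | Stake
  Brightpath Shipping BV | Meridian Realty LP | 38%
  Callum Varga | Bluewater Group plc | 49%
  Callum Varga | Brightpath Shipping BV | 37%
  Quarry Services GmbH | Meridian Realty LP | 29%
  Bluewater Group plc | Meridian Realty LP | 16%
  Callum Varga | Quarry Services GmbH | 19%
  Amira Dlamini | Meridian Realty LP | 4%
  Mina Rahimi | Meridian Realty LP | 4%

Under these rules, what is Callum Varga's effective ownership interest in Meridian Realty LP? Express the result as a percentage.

27.41%

Chain via Brightpath Shipping BV (R1): 37% × 38% = 14.06% of Meridian Realty LP.
Chain via Bluewater Group plc (R1): 49% × 16% = 7.84% of Meridian Realty LP.
Chain via Quarry Services GmbH (R1): 19% × 29% = 5.51% of Meridian Realty LP.
Aggregating (R2): 14.06% + 7.84% + 5.51% = 27.41%.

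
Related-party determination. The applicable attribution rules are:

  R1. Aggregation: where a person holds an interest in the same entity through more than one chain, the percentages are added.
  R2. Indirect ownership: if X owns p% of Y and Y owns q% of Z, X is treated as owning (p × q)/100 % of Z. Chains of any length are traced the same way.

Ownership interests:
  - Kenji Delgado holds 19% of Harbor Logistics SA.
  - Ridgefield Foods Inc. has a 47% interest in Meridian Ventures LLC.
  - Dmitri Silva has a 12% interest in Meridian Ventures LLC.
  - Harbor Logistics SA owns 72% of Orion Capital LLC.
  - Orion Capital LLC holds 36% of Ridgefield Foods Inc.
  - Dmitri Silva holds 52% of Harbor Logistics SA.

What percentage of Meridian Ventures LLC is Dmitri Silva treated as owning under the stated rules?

18.334848%

Chain via Harbor Logistics SA → Orion Capital LLC → Ridgefield Foods Inc. (R2): 52% × 72% × 36% × 47% = 6.334848% of Meridian Ventures LLC.
Direct interest in Meridian Ventures LLC: 12%.
Aggregating (R1): 6.334848% + 12% = 18.334848%.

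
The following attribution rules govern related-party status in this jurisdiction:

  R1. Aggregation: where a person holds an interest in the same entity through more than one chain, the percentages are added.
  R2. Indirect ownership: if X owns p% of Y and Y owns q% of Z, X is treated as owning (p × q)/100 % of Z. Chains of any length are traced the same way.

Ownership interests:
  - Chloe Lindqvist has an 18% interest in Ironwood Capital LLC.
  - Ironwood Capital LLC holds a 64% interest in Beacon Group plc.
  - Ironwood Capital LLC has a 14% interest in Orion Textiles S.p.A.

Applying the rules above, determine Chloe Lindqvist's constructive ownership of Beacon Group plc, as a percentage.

11.52%

Chain via Ironwood Capital LLC (R2): 18% × 64% = 11.52% of Beacon Group plc.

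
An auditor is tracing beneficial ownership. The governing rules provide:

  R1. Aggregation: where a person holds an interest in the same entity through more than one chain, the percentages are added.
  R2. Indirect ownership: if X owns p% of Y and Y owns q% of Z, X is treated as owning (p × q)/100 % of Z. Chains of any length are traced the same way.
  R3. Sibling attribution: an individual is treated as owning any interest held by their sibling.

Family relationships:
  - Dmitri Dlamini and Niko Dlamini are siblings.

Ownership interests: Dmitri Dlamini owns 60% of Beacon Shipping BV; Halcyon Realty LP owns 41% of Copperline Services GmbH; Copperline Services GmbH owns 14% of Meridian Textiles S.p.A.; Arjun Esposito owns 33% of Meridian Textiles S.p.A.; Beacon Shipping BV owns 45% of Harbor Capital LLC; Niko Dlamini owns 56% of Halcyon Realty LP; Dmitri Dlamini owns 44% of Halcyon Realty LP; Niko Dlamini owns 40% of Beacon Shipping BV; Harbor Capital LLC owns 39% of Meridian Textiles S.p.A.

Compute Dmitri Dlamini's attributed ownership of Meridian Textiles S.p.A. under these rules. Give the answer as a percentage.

23.29%

By sibling attribution (R3), Dmitri Dlamini is treated as also owning Niko Dlamini's interest in Halcyon Realty LP, giving 44% + 56% = 100%.
By sibling attribution (R3), Dmitri Dlamini is treated as also owning Niko Dlamini's interest in Beacon Shipping BV, giving 60% + 40% = 100%.
Chain via Halcyon Realty LP → Copperline Services GmbH (R2): 100% × 41% × 14% = 5.74% of Meridian Textiles S.p.A.
Chain via Beacon Shipping BV → Harbor Capital LLC (R2): 100% × 45% × 39% = 17.55% of Meridian Textiles S.p.A.
Aggregating (R1): 5.74% + 17.55% = 23.29%.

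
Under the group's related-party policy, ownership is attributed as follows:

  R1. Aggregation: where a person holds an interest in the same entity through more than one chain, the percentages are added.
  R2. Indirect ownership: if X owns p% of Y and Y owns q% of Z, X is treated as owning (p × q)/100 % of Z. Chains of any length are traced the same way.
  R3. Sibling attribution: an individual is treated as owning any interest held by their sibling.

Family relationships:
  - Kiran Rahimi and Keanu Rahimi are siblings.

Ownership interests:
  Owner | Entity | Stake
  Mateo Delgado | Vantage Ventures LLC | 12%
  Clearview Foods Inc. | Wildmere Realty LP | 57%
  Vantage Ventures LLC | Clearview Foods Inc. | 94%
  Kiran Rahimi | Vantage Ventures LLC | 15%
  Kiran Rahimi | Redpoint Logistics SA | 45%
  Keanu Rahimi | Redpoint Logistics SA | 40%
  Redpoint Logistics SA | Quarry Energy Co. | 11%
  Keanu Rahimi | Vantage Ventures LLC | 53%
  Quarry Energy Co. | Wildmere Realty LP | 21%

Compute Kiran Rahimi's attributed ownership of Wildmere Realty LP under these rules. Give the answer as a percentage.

By sibling attribution (R3), Kiran Rahimi is treated as also owning Keanu Rahimi's interest in Redpoint Logistics SA, giving 45% + 40% = 85%.
By sibling attribution (R3), Kiran Rahimi is treated as also owning Keanu Rahimi's interest in Vantage Ventures LLC, giving 15% + 53% = 68%.
Chain via Redpoint Logistics SA → Quarry Energy Co. (R2): 85% × 11% × 21% = 1.9635% of Wildmere Realty LP.
Chain via Vantage Ventures LLC → Clearview Foods Inc. (R2): 68% × 94% × 57% = 36.4344% of Wildmere Realty LP.
Aggregating (R1): 1.9635% + 36.4344% = 38.3979%.

38.3979%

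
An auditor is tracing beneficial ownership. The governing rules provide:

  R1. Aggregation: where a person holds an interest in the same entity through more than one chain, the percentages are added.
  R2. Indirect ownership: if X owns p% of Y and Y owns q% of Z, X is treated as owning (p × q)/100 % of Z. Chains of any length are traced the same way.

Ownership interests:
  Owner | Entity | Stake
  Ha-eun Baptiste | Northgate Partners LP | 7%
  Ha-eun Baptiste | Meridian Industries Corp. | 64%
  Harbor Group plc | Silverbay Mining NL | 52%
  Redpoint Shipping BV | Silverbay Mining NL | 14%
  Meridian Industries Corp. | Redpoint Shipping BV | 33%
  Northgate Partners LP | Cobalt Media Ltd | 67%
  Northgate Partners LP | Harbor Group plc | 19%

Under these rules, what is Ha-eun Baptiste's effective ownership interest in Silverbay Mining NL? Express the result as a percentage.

Chain via Northgate Partners LP → Harbor Group plc (R2): 7% × 19% × 52% = 0.6916% of Silverbay Mining NL.
Chain via Meridian Industries Corp. → Redpoint Shipping BV (R2): 64% × 33% × 14% = 2.9568% of Silverbay Mining NL.
Aggregating (R1): 0.6916% + 2.9568% = 3.6484%.

3.6484%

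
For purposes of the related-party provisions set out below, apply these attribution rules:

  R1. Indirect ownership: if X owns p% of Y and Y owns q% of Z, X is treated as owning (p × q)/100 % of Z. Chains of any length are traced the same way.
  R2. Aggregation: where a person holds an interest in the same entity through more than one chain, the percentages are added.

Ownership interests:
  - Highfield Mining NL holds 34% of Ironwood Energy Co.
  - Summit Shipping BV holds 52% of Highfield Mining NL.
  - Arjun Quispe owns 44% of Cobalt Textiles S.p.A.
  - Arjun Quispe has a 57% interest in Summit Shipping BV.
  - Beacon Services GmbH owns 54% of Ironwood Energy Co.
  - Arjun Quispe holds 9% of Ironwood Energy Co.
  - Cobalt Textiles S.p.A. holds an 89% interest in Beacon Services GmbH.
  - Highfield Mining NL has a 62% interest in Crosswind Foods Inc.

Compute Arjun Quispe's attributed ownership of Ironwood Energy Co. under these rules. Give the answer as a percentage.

Chain via Summit Shipping BV → Highfield Mining NL (R1): 57% × 52% × 34% = 10.0776% of Ironwood Energy Co.
Chain via Cobalt Textiles S.p.A. → Beacon Services GmbH (R1): 44% × 89% × 54% = 21.1464% of Ironwood Energy Co.
Direct interest in Ironwood Energy Co: 9%.
Aggregating (R2): 10.0776% + 21.1464% + 9% = 40.224%.

40.224%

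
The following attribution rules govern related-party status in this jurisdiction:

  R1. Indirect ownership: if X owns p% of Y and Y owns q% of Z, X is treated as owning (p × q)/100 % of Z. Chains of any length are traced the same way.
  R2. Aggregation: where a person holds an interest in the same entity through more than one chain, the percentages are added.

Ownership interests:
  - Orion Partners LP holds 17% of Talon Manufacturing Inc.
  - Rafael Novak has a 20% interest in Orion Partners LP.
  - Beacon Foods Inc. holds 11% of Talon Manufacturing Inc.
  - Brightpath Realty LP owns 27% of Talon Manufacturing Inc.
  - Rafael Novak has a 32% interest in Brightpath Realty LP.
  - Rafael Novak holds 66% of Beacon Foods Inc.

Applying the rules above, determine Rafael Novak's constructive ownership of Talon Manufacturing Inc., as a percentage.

Chain via Brightpath Realty LP (R1): 32% × 27% = 8.64% of Talon Manufacturing Inc.
Chain via Beacon Foods Inc. (R1): 66% × 11% = 7.26% of Talon Manufacturing Inc.
Chain via Orion Partners LP (R1): 20% × 17% = 3.4% of Talon Manufacturing Inc.
Aggregating (R2): 8.64% + 7.26% + 3.4% = 19.3%.

19.3%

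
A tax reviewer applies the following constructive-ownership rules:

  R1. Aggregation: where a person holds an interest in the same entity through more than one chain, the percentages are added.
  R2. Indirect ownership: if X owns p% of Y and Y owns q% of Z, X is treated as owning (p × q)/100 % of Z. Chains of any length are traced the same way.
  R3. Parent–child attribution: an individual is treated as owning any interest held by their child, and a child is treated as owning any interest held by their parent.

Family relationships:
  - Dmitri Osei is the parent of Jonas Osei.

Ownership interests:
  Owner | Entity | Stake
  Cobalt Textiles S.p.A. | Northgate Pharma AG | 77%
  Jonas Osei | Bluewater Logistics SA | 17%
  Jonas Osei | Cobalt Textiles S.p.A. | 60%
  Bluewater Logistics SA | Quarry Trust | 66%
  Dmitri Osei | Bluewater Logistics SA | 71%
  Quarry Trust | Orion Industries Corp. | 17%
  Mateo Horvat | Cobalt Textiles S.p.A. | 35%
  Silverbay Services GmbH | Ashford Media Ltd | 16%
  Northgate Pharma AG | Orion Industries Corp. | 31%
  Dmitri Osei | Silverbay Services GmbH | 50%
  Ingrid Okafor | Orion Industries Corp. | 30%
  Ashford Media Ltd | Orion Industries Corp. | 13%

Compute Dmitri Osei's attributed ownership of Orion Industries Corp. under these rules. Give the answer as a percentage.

By parent–child attribution (R3), Dmitri Osei is treated as also owning Jonas Osei's interest in Bluewater Logistics SA, giving 71% + 17% = 88%.
By parent–child attribution (R3), Dmitri Osei is treated as owning Jonas Osei's 60% interest in Cobalt Textiles S.p.A.
Chain via Bluewater Logistics SA → Quarry Trust (R2): 88% × 66% × 17% = 9.8736% of Orion Industries Corp.
Chain via Silverbay Services GmbH → Ashford Media Ltd (R2): 50% × 16% × 13% = 1.04% of Orion Industries Corp.
Chain via Cobalt Textiles S.p.A. → Northgate Pharma AG (R2): 60% × 77% × 31% = 14.322% of Orion Industries Corp.
Aggregating (R1): 9.8736% + 1.04% + 14.322% = 25.2356%.

25.2356%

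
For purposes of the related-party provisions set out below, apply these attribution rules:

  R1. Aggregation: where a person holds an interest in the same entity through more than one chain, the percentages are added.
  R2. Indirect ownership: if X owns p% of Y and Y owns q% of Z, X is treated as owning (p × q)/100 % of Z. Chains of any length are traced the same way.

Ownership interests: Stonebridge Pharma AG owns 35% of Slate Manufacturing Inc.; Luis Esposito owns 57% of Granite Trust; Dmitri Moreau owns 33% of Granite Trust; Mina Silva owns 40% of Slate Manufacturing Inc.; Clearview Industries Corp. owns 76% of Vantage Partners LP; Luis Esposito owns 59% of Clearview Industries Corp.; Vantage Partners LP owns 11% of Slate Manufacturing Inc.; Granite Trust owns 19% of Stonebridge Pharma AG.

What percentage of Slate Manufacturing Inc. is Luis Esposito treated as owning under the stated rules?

Chain via Granite Trust → Stonebridge Pharma AG (R2): 57% × 19% × 35% = 3.7905% of Slate Manufacturing Inc.
Chain via Clearview Industries Corp. → Vantage Partners LP (R2): 59% × 76% × 11% = 4.9324% of Slate Manufacturing Inc.
Aggregating (R1): 3.7905% + 4.9324% = 8.7229%.

8.7229%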